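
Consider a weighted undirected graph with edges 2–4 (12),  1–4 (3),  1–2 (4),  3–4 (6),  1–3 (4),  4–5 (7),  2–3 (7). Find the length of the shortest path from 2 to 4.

7

Routes from 2 to 4:
2 - 1 - 4: 4 + 3 = 7
2 - 3 - 1 - 4: 7 + 4 + 3 = 14
2 - 4: 12
2 - 3 - 4: 7 + 6 = 13
2 - 1 - 3 - 4: 4 + 4 + 6 = 14
Shortest: 7.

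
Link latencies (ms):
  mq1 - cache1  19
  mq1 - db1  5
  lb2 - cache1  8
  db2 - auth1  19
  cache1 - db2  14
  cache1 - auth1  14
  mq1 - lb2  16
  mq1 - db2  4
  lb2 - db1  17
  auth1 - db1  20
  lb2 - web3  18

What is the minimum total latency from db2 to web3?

38

Checking several routes:
db2 - cache1 - lb2 - web3: 14 + 8 + 18 = 40
db2 - mq1 - lb2 - web3: 4 + 16 + 18 = 38
db2 - mq1 - db1 - lb2 - web3: 4 + 5 + 17 + 18 = 44
Best route has total 38 ms.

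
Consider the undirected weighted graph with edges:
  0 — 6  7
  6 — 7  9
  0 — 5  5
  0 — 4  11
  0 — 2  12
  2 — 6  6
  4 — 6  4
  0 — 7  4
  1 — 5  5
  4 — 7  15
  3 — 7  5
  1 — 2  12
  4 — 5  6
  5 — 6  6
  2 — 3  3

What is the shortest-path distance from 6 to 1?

Comparing a few candidate routes:
6→5→1: 6 + 5 = 11
6→2→1: 6 + 12 = 18
6→0→5→1: 7 + 5 + 5 = 17
6→4→5→1: 4 + 6 + 5 = 15
The minimum is 11.

11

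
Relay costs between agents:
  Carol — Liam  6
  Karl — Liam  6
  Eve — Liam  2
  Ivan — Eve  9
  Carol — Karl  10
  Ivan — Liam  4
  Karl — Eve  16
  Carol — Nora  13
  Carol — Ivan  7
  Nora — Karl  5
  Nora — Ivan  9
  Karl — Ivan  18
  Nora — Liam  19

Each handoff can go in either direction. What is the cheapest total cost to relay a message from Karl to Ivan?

A few of the Karl→Ivan routes:
Karl -> Carol -> Ivan: 10 + 7 = 17
Karl -> Liam -> Eve -> Ivan: 6 + 2 + 9 = 17
Karl -> Nora -> Ivan: 5 + 9 = 14
Karl -> Liam -> Ivan: 6 + 4 = 10
Shortest: 10.

10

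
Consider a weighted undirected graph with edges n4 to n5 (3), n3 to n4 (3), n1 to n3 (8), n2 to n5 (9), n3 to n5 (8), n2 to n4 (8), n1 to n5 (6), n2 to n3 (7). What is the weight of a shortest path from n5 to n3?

6

Checking several routes:
n5 -> n1 -> n3: 6 + 8 = 14
n5 -> n3: 8
n5 -> n4 -> n3: 3 + 3 = 6
Shortest: 6.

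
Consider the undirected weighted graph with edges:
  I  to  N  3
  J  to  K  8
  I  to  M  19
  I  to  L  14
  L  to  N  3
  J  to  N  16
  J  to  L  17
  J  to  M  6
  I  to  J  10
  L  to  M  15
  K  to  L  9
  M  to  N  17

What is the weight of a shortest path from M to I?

Comparing a few candidate routes:
M→N→I: 17 + 3 = 20
M→I: 19
M→J→I: 6 + 10 = 16
M→L→N→I: 15 + 3 + 3 = 21
The minimum is 16.

16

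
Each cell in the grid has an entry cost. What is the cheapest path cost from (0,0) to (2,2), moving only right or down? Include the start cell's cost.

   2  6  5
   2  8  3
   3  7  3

17

One optimal route is (0,0)→(1,0)→(2,0)→(2,1)→(2,2).
Its cost is 2 + 2 + 3 + 7 + 3 = 17.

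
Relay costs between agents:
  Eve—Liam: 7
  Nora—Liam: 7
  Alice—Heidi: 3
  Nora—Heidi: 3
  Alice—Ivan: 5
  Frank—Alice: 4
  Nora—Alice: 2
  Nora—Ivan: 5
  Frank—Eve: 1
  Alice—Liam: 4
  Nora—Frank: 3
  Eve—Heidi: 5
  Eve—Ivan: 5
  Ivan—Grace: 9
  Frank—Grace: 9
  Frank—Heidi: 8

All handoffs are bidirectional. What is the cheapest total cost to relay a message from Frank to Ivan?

6

A few of the Frank→Ivan routes:
Frank → Alice → Ivan: 4 + 5 = 9
Frank → Nora → Alice → Ivan: 3 + 2 + 5 = 10
Frank → Eve → Ivan: 1 + 5 = 6
Frank → Alice → Nora → Ivan: 4 + 2 + 5 = 11
Frank → Nora → Heidi → Alice → Ivan: 3 + 3 + 3 + 5 = 14
Frank → Nora → Ivan: 3 + 5 = 8
Best route has total 6.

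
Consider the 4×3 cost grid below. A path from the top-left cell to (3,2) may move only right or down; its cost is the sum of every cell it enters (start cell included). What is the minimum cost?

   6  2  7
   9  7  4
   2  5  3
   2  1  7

Path (0,0) → (1,0) → (2,0) → (3,0) → (3,1) → (3,2): 6 + 9 + 2 + 2 + 1 + 7 = 27.
(Top row then right column would cost 29.)

27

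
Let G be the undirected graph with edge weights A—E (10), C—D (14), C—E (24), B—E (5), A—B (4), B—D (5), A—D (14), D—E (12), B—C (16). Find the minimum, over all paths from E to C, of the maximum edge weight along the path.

Some routes from E to C:
E -> A -> D -> C: max(10, 14, 14) = 14
E -> A -> B -> D -> C: max(10, 4, 5, 14) = 14
E -> A -> D -> B -> C: max(10, 14, 5, 16) = 16
E -> D -> C: max(12, 14) = 14
E -> B -> A -> D -> C: max(5, 4, 14, 14) = 14
E -> B -> D -> C: max(5, 5, 14) = 14
Smallest bottleneck: 14.

14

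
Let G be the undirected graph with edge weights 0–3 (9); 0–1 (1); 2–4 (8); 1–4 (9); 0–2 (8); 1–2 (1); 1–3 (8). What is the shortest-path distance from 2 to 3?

9

Some routes from 2 to 3:
2 -> 0 -> 3: 8 + 9 = 17
2 -> 0 -> 1 -> 3: 8 + 1 + 8 = 17
2 -> 1 -> 0 -> 3: 1 + 1 + 9 = 11
2 -> 1 -> 3: 1 + 8 = 9
2 -> 4 -> 1 -> 3: 8 + 9 + 8 = 25
The minimum is 9.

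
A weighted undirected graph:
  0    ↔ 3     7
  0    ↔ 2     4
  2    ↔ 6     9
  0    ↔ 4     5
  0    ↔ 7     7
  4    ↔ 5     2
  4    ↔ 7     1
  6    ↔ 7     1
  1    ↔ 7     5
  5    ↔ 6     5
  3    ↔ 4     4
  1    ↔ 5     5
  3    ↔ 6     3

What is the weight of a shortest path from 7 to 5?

Some routes from 7 to 5:
7-4-5: 1 + 2 = 3
7-1-5: 5 + 5 = 10
7-6-5: 1 + 5 = 6
7-0-4-5: 7 + 5 + 2 = 14
7-4-3-6-5: 1 + 4 + 3 + 5 = 13
7-6-3-4-5: 1 + 3 + 4 + 2 = 10
Shortest: 3.

3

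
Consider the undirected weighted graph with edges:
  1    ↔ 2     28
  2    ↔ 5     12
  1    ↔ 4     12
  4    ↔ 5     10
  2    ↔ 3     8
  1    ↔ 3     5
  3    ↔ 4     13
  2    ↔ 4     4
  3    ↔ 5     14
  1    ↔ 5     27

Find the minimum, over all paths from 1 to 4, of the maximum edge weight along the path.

Comparing a few candidate routes:
1-3-2-5-4: max(5, 8, 12, 10) = 12
1-4: max(12) = 12
1-3-4: max(5, 13) = 13
1-3-5-4: max(5, 14, 10) = 14
1-3-2-4: max(5, 8, 4) = 8
1-3-5-2-4: max(5, 14, 12, 4) = 14
The minimum achievable maximum is 8.

8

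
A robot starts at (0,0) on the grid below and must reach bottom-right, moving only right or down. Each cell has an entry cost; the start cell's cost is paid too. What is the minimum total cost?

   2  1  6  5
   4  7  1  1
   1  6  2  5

16

Take [0,0]→[0,1]→[0,2]→[1,2]→[1,3]→[2,3] for a total of 2 + 1 + 6 + 1 + 1 + 5 = 16.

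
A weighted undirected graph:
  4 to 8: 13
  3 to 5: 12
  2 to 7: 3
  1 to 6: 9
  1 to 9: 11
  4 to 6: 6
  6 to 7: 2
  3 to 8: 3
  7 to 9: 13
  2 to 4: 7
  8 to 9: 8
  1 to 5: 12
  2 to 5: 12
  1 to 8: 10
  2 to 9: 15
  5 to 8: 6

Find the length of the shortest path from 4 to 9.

21

Checking several routes:
4→6→7→9: 6 + 2 + 13 = 21
4→8→9: 13 + 8 = 21
4→2→9: 7 + 15 = 22
The minimum is 21.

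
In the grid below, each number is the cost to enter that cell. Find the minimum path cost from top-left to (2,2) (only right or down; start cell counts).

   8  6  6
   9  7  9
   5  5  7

33

Take (0,0)→(0,1)→(1,1)→(2,1)→(2,2) for a total of 8 + 6 + 7 + 5 + 7 = 33.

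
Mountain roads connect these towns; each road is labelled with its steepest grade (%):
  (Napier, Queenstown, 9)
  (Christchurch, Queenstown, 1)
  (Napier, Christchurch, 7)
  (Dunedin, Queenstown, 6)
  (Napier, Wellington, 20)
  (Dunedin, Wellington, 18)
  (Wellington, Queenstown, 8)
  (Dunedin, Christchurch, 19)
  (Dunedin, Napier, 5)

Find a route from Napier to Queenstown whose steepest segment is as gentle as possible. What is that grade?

6

Some routes from Napier to Queenstown:
Napier - Dunedin - Queenstown: max(5, 6) = 6
Napier - Christchurch - Dunedin - Queenstown: max(7, 19, 6) = 19
Napier - Dunedin - Wellington - Queenstown: max(5, 18, 8) = 18
Napier - Christchurch - Queenstown: max(7, 1) = 7
Napier - Christchurch - Dunedin - Wellington - Queenstown: max(7, 19, 18, 8) = 19
Napier - Queenstown: max(9) = 9
Smallest bottleneck: 6%.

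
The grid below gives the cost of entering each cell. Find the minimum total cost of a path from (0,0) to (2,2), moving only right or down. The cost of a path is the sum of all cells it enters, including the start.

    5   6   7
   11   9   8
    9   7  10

Cheapest: [0,0]→[0,1]→[0,2]→[1,2]→[2,2]
  5 + 6 + 7 + 8 + 10 = 36

36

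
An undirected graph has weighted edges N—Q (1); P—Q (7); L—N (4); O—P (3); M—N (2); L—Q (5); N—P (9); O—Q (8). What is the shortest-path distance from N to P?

Paths from N to P:
N → Q → P: 1 + 7 = 8
N → P: 9
N → L → Q → O → P: 4 + 5 + 8 + 3 = 20
N → Q → O → P: 1 + 8 + 3 = 12
N → L → Q → P: 4 + 5 + 7 = 16
Shortest: 8.

8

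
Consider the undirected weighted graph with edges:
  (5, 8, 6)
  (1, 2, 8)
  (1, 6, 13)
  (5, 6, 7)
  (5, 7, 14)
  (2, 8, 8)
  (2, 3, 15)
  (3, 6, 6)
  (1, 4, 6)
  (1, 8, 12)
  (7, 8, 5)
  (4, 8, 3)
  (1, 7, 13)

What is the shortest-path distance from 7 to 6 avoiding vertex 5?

Some routes from 7 to 6 avoiding 5:
7→1→6: 13 + 13 = 26
7→8→2→3→6: 5 + 8 + 15 + 6 = 34
7→8→4→1→6: 5 + 3 + 6 + 13 = 27
7→8→1→6: 5 + 12 + 13 = 30
Shortest: 26.

26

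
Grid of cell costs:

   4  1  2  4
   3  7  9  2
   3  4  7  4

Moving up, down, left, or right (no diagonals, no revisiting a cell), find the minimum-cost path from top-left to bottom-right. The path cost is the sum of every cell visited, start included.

17

Cheapest: r0c0 -> r0c1 -> r0c2 -> r0c3 -> r1c3 -> r2c3
  4 + 1 + 2 + 4 + 2 + 4 = 17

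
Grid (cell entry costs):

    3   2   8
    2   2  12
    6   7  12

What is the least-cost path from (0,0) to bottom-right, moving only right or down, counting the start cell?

26

Path r0c0 -> r0c1 -> r1c1 -> r2c1 -> r2c2: 3 + 2 + 2 + 7 + 12 = 26.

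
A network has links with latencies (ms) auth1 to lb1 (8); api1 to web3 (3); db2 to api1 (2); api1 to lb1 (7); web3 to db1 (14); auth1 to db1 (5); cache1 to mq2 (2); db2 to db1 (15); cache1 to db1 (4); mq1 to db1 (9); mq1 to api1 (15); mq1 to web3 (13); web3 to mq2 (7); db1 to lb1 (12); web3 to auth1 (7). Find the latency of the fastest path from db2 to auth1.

12

Some routes from db2 to auth1:
db2 - db1 - auth1: 15 + 5 = 20
db2 - api1 - web3 - mq2 - cache1 - db1 - auth1: 2 + 3 + 7 + 2 + 4 + 5 = 23
db2 - api1 - lb1 - auth1: 2 + 7 + 8 = 17
db2 - api1 - web3 - auth1: 2 + 3 + 7 = 12
The minimum is 12 ms.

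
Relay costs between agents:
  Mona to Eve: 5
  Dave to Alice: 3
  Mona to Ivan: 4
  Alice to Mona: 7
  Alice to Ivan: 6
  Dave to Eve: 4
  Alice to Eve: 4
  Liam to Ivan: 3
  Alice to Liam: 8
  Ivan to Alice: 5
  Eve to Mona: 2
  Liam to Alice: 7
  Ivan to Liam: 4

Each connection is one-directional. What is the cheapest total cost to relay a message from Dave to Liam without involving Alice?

Candidate routes:
Dave-Eve-Mona-Ivan-Liam: 4 + 2 + 4 + 4 = 14
Shortest: 14.

14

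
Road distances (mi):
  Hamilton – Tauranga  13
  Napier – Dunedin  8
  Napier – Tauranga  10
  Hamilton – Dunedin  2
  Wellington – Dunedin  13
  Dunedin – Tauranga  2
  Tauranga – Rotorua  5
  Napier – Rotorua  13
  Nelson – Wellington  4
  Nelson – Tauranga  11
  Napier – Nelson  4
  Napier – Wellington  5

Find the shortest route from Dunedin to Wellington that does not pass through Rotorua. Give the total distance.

Some routes from Dunedin to Wellington avoiding Rotorua:
Dunedin → Napier → Nelson → Wellington: 8 + 4 + 4 = 16
Dunedin → Wellington: 13
Dunedin → Napier → Wellington: 8 + 5 = 13
Best route has total 13 mi.

13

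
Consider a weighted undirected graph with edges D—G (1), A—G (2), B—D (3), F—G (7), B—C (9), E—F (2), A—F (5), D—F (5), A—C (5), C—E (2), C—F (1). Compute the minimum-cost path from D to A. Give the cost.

3

Comparing a few candidate routes:
D→F→A: 5 + 5 = 10
D→G→A: 1 + 2 = 3
D→G→F→A: 1 + 7 + 5 = 13
D→F→C→A: 5 + 1 + 5 = 11
D→G→F→C→A: 1 + 7 + 1 + 5 = 14
The minimum is 3.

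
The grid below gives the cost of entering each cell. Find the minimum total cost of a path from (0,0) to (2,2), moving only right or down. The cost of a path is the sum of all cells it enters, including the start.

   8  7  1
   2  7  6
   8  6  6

28

One optimal route is (0,0) → (0,1) → (0,2) → (1,2) → (2,2).
Its cost is 8 + 7 + 1 + 6 + 6 = 28.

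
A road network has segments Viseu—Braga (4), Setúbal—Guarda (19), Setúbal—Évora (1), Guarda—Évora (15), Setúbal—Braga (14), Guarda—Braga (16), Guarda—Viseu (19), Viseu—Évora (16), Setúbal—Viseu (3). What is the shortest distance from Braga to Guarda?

Checking several routes:
Braga - Viseu - Setúbal - Évora - Guarda: 4 + 3 + 1 + 15 = 23
Braga - Guarda: 16
Braga - Viseu - Guarda: 4 + 19 = 23
Best route has total 16 mi.

16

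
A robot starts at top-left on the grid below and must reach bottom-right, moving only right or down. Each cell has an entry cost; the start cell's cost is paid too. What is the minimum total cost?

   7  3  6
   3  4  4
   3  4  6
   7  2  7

26

Path [0,0]→[1,0]→[2,0]→[2,1]→[3,1]→[3,2]: 7 + 3 + 3 + 4 + 2 + 7 = 26.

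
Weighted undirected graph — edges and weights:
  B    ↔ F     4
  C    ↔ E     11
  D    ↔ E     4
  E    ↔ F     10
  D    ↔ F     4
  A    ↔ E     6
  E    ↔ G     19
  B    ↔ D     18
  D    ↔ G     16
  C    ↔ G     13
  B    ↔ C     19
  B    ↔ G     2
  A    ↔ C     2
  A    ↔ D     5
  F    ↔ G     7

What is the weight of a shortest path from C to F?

11

Checking several routes:
C-A-E-F: 2 + 6 + 10 = 18
C-A-E-D-F: 2 + 6 + 4 + 4 = 16
C-A-D-F: 2 + 5 + 4 = 11
Shortest: 11.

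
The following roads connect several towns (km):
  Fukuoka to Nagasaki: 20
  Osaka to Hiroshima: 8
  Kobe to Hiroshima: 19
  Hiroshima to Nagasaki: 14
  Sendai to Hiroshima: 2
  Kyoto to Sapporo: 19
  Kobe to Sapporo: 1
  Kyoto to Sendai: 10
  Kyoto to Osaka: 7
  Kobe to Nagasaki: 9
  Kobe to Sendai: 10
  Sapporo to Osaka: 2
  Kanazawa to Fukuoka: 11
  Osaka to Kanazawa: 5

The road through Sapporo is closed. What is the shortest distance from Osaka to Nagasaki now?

Some routes from Osaka to Nagasaki avoiding Sapporo:
Osaka→Hiroshima→Sendai→Kobe→Nagasaki: 8 + 2 + 10 + 9 = 29
Osaka→Kyoto→Sendai→Hiroshima→Nagasaki: 7 + 10 + 2 + 14 = 33
Osaka→Hiroshima→Nagasaki: 8 + 14 = 22
The minimum is 22 km.

22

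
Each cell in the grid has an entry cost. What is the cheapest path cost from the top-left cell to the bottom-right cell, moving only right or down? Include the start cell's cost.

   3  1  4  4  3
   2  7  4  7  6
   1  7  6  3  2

One optimal route is r0c0 r0c1 r0c2 r0c3 r0c4 r1c4 r2c4.
Its cost is 3 + 1 + 4 + 4 + 3 + 6 + 2 = 23.

23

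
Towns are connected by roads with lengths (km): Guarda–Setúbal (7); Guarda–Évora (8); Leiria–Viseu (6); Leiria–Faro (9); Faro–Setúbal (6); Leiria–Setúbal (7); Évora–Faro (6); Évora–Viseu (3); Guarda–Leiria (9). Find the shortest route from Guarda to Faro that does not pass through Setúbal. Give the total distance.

14

Candidate routes:
Guarda-Leiria-Faro: 9 + 9 = 18
Guarda-Évora-Viseu-Leiria-Faro: 8 + 3 + 6 + 9 = 26
Guarda-Leiria-Viseu-Évora-Faro: 9 + 6 + 3 + 6 = 24
Guarda-Évora-Faro: 8 + 6 = 14
Shortest: 14 km.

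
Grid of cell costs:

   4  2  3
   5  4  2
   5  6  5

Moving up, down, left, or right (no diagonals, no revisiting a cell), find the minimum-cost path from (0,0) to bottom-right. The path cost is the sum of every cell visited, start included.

16

Best path: [0,0]→[0,1]→[0,2]→[1,2]→[2,2]
Cost: 4 + 2 + 3 + 2 + 5 = 16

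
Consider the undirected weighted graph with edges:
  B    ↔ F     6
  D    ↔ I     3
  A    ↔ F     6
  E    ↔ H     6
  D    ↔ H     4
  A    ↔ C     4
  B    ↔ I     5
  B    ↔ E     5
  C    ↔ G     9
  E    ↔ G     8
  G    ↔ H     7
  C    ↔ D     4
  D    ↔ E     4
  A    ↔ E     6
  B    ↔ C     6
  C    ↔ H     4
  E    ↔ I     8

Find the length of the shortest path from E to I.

Checking several routes:
E-D-I: 4 + 3 = 7
E-I: 8
E-B-I: 5 + 5 = 10
Best route has total 7.

7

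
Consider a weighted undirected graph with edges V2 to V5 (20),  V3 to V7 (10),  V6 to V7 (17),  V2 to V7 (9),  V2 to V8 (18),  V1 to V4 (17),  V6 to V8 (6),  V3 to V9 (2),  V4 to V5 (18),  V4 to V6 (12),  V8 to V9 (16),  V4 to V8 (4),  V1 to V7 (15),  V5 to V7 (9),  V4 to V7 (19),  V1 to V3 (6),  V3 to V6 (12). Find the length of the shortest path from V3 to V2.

A few of the V3→V2 routes:
V3-V7-V2: 10 + 9 = 19
V3-V1-V7-V2: 6 + 15 + 9 = 30
V3-V9-V8-V2: 2 + 16 + 18 = 36
Best route has total 19.

19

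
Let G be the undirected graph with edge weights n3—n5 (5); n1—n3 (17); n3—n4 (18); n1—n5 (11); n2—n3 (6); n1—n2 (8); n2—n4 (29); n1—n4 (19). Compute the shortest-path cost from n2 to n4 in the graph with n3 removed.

27

Candidate routes:
n2→n4: 29
n2→n1→n4: 8 + 19 = 27
Shortest: 27.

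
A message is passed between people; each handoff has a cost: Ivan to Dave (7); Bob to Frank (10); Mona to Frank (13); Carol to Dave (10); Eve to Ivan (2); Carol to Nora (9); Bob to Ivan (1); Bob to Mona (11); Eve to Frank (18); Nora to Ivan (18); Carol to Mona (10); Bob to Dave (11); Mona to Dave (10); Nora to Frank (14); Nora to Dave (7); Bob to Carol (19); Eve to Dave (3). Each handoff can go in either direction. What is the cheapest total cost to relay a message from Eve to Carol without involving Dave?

22

Comparing a few candidate routes:
Eve -> Ivan -> Bob -> Carol: 2 + 1 + 19 = 22
Eve -> Ivan -> Nora -> Carol: 2 + 18 + 9 = 29
Eve -> Ivan -> Bob -> Mona -> Carol: 2 + 1 + 11 + 10 = 24
Best route has total 22.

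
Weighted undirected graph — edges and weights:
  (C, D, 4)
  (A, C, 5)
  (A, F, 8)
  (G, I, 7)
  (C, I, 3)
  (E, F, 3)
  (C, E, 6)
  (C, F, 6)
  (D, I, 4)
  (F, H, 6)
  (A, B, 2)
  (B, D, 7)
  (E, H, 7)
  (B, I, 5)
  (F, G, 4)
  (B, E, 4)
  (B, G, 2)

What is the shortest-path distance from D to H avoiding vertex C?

18

Comparing a few candidate routes:
D - B - G - F - H: 7 + 2 + 4 + 6 = 19
D - B - E - H: 7 + 4 + 7 = 18
D - I - B - G - F - H: 4 + 5 + 2 + 4 + 6 = 21
D - B - E - F - H: 7 + 4 + 3 + 6 = 20
D - I - B - E - H: 4 + 5 + 4 + 7 = 20
Best route has total 18.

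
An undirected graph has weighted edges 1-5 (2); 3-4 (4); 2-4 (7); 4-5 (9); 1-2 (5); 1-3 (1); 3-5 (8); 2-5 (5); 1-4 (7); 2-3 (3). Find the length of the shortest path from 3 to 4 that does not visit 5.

Comparing a few candidate routes:
3 - 2 - 4: 3 + 7 = 10
3 - 1 - 4: 1 + 7 = 8
3 - 4: 4
Best route has total 4.

4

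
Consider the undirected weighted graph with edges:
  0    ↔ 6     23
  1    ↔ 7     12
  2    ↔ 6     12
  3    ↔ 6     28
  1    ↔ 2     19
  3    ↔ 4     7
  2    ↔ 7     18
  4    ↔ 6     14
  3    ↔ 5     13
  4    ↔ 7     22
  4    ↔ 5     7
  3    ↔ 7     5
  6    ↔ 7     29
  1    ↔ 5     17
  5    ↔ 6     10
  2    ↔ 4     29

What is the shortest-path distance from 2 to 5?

22

Some routes from 2 to 5:
2→1→5: 19 + 17 = 36
2→4→5: 29 + 7 = 36
2→6→4→5: 12 + 14 + 7 = 33
2→7→3→5: 18 + 5 + 13 = 36
2→6→5: 12 + 10 = 22
Best route has total 22.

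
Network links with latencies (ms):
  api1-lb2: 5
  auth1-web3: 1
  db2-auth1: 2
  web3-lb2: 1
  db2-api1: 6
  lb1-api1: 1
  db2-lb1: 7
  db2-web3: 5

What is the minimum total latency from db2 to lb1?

7

Checking several routes:
db2 → lb1: 7
db2 → api1 → lb1: 6 + 1 = 7
db2 → auth1 → web3 → lb2 → api1 → lb1: 2 + 1 + 1 + 5 + 1 = 10
The minimum is 7 ms.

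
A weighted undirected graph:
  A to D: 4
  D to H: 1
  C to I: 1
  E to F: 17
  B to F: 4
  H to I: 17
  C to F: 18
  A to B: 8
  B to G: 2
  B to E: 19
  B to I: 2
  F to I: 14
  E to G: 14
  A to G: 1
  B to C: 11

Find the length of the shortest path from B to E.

Checking several routes:
B-G-E: 2 + 14 = 16
B-F-E: 4 + 17 = 21
B-E: 19
The minimum is 16.

16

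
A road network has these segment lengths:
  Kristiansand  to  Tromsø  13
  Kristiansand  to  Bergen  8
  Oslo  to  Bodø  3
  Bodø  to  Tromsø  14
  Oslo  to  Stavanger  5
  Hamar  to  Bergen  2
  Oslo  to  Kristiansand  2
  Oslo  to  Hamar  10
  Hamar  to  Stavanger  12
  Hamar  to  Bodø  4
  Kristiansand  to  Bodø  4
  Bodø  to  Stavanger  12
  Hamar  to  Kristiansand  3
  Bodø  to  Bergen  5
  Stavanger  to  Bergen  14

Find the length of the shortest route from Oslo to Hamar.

A few of the Oslo→Hamar routes:
Oslo - Bodø - Hamar: 3 + 4 = 7
Oslo - Kristiansand - Hamar: 2 + 3 = 5
Oslo - Hamar: 10
Shortest: 5.

5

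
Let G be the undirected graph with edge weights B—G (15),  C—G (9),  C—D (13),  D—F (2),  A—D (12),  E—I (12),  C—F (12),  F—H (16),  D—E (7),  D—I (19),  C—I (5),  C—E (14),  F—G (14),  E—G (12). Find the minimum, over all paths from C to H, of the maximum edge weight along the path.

Some routes from C to H:
C-E-G-F-H: max(14, 12, 14, 16) = 16
C-F-H: max(12, 16) = 16
C-I-E-D-F-H: max(5, 12, 7, 2, 16) = 16
C-I-E-G-F-H: max(5, 12, 12, 14, 16) = 16
The minimum achievable maximum is 16.

16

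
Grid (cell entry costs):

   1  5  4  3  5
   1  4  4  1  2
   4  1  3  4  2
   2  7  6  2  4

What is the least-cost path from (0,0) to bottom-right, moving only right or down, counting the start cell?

19

One optimal route is [0,0] -> [1,0] -> [1,1] -> [1,2] -> [1,3] -> [1,4] -> [2,4] -> [3,4].
Its cost is 1 + 1 + 4 + 4 + 1 + 2 + 2 + 4 = 19.
(Top row then right column would cost 26.)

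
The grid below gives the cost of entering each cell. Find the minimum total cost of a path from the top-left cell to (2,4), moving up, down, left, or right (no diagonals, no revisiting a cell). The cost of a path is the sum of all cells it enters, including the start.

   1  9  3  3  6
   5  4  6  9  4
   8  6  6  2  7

31

Path [0,0]→[1,0]→[1,1]→[1,2]→[2,2]→[2,3]→[2,4]: 1 + 5 + 4 + 6 + 6 + 2 + 7 = 31.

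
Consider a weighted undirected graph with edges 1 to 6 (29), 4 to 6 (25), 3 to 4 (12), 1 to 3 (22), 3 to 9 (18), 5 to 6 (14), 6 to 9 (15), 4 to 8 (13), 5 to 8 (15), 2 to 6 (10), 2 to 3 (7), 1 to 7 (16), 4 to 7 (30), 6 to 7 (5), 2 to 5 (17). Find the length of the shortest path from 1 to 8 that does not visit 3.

50

Comparing a few candidate routes:
1 → 7 → 6 → 4 → 8: 16 + 5 + 25 + 13 = 59
1 → 7 → 6 → 2 → 5 → 8: 16 + 5 + 10 + 17 + 15 = 63
1 → 7 → 4 → 8: 16 + 30 + 13 = 59
1 → 6 → 5 → 8: 29 + 14 + 15 = 58
1 → 7 → 6 → 5 → 8: 16 + 5 + 14 + 15 = 50
Shortest: 50.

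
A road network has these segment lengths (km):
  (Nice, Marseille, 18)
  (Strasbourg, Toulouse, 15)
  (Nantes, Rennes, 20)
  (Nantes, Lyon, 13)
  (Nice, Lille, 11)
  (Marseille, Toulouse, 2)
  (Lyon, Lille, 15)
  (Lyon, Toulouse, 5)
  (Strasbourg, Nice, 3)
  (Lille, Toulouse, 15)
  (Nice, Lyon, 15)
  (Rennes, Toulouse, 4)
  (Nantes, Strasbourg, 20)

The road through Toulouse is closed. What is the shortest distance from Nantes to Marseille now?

Routes from Nantes to Marseille avoiding Toulouse:
Nantes -> Lyon -> Lille -> Nice -> Marseille: 13 + 15 + 11 + 18 = 57
Nantes -> Lyon -> Nice -> Marseille: 13 + 15 + 18 = 46
Nantes -> Strasbourg -> Nice -> Marseille: 20 + 3 + 18 = 41
Best route has total 41 km.

41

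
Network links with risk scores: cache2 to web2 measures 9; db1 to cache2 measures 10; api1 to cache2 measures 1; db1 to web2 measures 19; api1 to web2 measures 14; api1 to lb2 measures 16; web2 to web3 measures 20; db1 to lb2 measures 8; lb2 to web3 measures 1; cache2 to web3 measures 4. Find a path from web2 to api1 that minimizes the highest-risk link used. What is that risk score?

A few of the web2→api1 routes:
web2-cache2-web3-lb2-api1: max(9, 4, 1, 16) = 16
web2-api1: max(14) = 14
web2-cache2-api1: max(9, 1) = 9
Best route has worst link 9.

9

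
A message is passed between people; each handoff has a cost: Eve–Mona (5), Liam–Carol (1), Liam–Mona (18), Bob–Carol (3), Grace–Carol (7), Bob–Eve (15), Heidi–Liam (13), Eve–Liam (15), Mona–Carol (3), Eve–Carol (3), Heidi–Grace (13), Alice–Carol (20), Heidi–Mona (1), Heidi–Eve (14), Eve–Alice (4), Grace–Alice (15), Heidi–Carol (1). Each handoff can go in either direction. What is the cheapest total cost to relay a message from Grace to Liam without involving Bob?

8

Comparing a few candidate routes:
Grace-Heidi-Mona-Eve-Carol-Liam: 13 + 1 + 5 + 3 + 1 = 23
Grace-Carol-Liam: 7 + 1 = 8
Grace-Carol-Heidi-Liam: 7 + 1 + 13 = 21
Grace-Heidi-Carol-Liam: 13 + 1 + 1 = 15
Grace-Heidi-Mona-Carol-Liam: 13 + 1 + 3 + 1 = 18
Shortest: 8.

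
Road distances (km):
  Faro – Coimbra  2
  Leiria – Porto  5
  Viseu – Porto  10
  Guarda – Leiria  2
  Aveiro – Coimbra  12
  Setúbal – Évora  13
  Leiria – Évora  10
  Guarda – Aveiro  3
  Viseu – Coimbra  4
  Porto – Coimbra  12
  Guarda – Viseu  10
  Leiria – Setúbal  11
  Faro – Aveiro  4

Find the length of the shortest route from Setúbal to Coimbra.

22

A few of the Setúbal→Coimbra routes:
Setúbal→Évora→Leiria→Guarda→Aveiro→Faro→Coimbra: 13 + 10 + 2 + 3 + 4 + 2 = 34
Setúbal→Leiria→Guarda→Aveiro→Faro→Coimbra: 11 + 2 + 3 + 4 + 2 = 22
Setúbal→Leiria→Porto→Coimbra: 11 + 5 + 12 = 28
Setúbal→Leiria→Guarda→Viseu→Coimbra: 11 + 2 + 10 + 4 = 27
Setúbal→Leiria→Guarda→Aveiro→Coimbra: 11 + 2 + 3 + 12 = 28
Setúbal→Leiria→Porto→Viseu→Coimbra: 11 + 5 + 10 + 4 = 30
The minimum is 22 km.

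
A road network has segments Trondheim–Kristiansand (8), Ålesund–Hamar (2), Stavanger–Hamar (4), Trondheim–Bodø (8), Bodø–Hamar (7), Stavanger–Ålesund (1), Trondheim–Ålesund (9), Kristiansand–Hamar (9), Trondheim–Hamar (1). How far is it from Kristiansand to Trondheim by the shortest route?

Routes from Kristiansand to Trondheim:
Kristiansand - Trondheim: 8
Kristiansand - Hamar - Ålesund - Trondheim: 9 + 2 + 9 = 20
Kristiansand - Hamar - Stavanger - Ålesund - Trondheim: 9 + 4 + 1 + 9 = 23
Kristiansand - Hamar - Trondheim: 9 + 1 = 10
Kristiansand - Hamar - Bodø - Trondheim: 9 + 7 + 8 = 24
The minimum is 8 mi.

8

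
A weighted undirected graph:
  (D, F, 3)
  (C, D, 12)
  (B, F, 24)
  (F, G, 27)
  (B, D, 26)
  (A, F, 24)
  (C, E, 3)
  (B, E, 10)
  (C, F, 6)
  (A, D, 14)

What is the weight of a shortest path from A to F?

17

Checking several routes:
A→D→B→E→C→F: 14 + 26 + 10 + 3 + 6 = 59
A→D→C→F: 14 + 12 + 6 = 32
A→D→F: 14 + 3 = 17
A→D→C→E→B→F: 14 + 12 + 3 + 10 + 24 = 63
A→F: 24
The minimum is 17.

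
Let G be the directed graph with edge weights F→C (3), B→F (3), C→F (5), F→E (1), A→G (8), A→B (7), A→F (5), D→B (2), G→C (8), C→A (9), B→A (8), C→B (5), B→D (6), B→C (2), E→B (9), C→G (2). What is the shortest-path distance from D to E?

6

Routes from D to E:
D - B - A - G - C - F - E: 2 + 8 + 8 + 8 + 5 + 1 = 32
D - B - C - F - E: 2 + 2 + 5 + 1 = 10
D - B - A - F - E: 2 + 8 + 5 + 1 = 16
D - B - C - A - F - E: 2 + 2 + 9 + 5 + 1 = 19
D - B - F - E: 2 + 3 + 1 = 6
The minimum is 6.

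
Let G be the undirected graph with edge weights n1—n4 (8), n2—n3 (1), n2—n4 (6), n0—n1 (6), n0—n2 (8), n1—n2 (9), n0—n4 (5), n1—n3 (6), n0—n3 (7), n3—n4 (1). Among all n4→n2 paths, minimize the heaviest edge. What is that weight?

1

Some routes from n4 to n2:
n4-n2: max(6) = 6
n4-n0-n3-n2: max(5, 7, 1) = 7
n4-n0-n1-n3-n2: max(5, 6, 6, 1) = 6
n4-n3-n2: max(1, 1) = 1
Smallest bottleneck: 1.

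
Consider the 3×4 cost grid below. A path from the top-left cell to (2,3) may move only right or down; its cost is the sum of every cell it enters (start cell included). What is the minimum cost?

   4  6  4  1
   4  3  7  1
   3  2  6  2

One optimal route is r0c0 → r0c1 → r0c2 → r0c3 → r1c3 → r2c3.
Its cost is 4 + 6 + 4 + 1 + 1 + 2 = 18.

18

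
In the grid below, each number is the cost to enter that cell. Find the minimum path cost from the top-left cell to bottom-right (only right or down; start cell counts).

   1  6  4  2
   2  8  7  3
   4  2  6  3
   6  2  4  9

Take (0,0) → (1,0) → (2,0) → (2,1) → (3,1) → (3,2) → (3,3) for a total of 1 + 2 + 4 + 2 + 2 + 4 + 9 = 24.

24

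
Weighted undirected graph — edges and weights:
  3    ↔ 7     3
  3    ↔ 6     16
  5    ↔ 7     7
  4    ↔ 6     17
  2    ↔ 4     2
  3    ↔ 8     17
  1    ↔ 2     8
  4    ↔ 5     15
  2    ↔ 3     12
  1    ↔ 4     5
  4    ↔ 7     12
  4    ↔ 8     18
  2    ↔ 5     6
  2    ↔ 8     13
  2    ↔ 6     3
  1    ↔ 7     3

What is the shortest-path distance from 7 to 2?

10

Comparing a few candidate routes:
7 - 5 - 2: 7 + 6 = 13
7 - 1 - 2: 3 + 8 = 11
7 - 1 - 4 - 2: 3 + 5 + 2 = 10
The minimum is 10.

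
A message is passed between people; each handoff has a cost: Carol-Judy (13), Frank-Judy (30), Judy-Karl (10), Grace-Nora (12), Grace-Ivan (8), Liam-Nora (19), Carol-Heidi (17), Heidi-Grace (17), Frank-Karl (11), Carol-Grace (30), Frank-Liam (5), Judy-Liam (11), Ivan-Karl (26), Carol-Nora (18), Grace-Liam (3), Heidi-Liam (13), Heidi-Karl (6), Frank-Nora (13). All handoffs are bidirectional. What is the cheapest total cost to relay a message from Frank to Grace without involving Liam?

Comparing a few candidate routes:
Frank → Nora → Carol → Grace: 13 + 18 + 30 = 61
Frank → Karl → Heidi → Grace: 11 + 6 + 17 = 34
Frank → Karl → Ivan → Grace: 11 + 26 + 8 = 45
Frank → Nora → Grace: 13 + 12 = 25
Shortest: 25.

25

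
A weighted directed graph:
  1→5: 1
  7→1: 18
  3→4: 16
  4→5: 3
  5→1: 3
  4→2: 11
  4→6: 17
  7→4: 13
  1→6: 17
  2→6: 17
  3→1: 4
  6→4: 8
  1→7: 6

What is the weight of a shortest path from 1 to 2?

Candidate routes:
1 → 7 → 4 → 2: 6 + 13 + 11 = 30
1 → 6 → 4 → 2: 17 + 8 + 11 = 36
Shortest: 30.

30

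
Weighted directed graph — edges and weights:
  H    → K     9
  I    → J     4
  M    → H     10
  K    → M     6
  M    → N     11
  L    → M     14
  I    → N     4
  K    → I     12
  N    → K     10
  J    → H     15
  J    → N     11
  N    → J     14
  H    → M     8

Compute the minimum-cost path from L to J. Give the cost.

39

A few of the L→J routes:
L→M→N→K→I→J: 14 + 11 + 10 + 12 + 4 = 51
L→M→N→J: 14 + 11 + 14 = 39
L→M→H→K→I→J: 14 + 10 + 9 + 12 + 4 = 49
Best route has total 39.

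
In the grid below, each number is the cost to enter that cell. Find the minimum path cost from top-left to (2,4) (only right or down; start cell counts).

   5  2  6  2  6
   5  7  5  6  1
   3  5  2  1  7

Cheapest: [0,0] [0,1] [0,2] [1,2] [2,2] [2,3] [2,4]
  5 + 2 + 6 + 5 + 2 + 1 + 7 = 28
(Top row then right column would cost 29.)

28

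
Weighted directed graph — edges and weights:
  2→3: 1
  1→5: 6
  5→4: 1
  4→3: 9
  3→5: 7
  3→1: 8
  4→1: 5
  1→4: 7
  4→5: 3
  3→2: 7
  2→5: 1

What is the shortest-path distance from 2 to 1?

Candidate routes:
2-3-1: 1 + 8 = 9
2-3-5-4-1: 1 + 7 + 1 + 5 = 14
2-5-4-3-1: 1 + 1 + 9 + 8 = 19
2-5-4-1: 1 + 1 + 5 = 7
Shortest: 7.

7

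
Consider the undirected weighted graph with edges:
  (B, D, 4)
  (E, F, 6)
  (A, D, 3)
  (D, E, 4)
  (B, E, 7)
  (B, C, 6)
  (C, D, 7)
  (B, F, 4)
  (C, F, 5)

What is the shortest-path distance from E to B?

7

Comparing a few candidate routes:
E - F - B: 6 + 4 = 10
E - F - C - B: 6 + 5 + 6 = 17
E - D - B: 4 + 4 = 8
E - D - C - B: 4 + 7 + 6 = 17
E - B: 7
The minimum is 7.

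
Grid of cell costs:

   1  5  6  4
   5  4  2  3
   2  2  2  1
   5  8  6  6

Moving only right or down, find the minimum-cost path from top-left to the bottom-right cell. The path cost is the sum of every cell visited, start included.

Path r0c0 -> r1c0 -> r2c0 -> r2c1 -> r2c2 -> r2c3 -> r3c3: 1 + 5 + 2 + 2 + 2 + 1 + 6 = 19.

19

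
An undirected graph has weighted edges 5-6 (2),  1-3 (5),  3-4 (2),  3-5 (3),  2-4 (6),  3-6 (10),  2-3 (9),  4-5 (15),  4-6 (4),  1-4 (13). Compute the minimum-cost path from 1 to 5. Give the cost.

8

Some routes from 1 to 5:
1 -> 3 -> 4 -> 6 -> 5: 5 + 2 + 4 + 2 = 13
1 -> 3 -> 5: 5 + 3 = 8
1 -> 3 -> 6 -> 5: 5 + 10 + 2 = 17
Shortest: 8.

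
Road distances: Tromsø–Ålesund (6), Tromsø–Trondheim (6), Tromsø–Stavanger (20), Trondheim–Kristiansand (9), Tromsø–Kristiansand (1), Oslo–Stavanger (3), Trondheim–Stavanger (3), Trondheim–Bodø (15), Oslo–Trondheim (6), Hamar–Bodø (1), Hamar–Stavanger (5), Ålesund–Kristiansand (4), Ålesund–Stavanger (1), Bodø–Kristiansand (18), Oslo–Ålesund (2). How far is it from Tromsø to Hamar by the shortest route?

11

Checking several routes:
Tromsø → Ålesund → Stavanger → Hamar: 6 + 1 + 5 = 12
Tromsø → Kristiansand → Ålesund → Stavanger → Hamar: 1 + 4 + 1 + 5 = 11
Tromsø → Trondheim → Stavanger → Hamar: 6 + 3 + 5 = 14
The minimum is 11.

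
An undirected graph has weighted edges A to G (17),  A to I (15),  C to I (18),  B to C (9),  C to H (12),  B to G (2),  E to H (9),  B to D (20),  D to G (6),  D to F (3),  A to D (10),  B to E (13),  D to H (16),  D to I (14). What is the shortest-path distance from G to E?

Checking several routes:
G -> B -> E: 2 + 13 = 15
G -> D -> H -> E: 6 + 16 + 9 = 31
G -> B -> C -> H -> E: 2 + 9 + 12 + 9 = 32
G -> D -> B -> E: 6 + 20 + 13 = 39
The minimum is 15.

15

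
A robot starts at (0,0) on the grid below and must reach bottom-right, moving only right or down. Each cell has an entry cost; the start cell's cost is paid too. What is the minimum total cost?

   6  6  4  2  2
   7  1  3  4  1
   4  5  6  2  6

Best path: [0,0] [0,1] [0,2] [0,3] [0,4] [1,4] [2,4]
Cost: 6 + 6 + 4 + 2 + 2 + 1 + 6 = 27

27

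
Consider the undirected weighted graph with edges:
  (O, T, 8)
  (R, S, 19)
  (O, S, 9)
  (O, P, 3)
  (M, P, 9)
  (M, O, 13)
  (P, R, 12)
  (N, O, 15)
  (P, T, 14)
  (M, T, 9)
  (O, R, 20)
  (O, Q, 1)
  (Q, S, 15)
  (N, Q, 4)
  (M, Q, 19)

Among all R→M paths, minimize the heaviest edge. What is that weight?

Some routes from R to M:
R-P-O-M: max(12, 3, 13) = 13
R-P-O-T-M: max(12, 3, 8, 9) = 12
R-P-M: max(12, 9) = 12
Smallest bottleneck: 12.

12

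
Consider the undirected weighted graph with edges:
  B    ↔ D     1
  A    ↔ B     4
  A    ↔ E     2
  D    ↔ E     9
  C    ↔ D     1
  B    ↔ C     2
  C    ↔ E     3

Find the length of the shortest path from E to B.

Some routes from E to B:
E → C → D → B: 3 + 1 + 1 = 5
E → A → B: 2 + 4 = 6
E → C → B: 3 + 2 = 5
Best route has total 5.

5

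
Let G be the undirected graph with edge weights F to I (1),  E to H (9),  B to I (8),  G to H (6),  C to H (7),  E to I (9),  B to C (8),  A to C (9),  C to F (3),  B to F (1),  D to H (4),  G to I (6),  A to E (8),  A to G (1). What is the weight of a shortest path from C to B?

A few of the C→B routes:
C→H→G→I→F→B: 7 + 6 + 6 + 1 + 1 = 21
C→F→B: 3 + 1 = 4
C→F→I→B: 3 + 1 + 8 = 12
C→A→G→I→F→B: 9 + 1 + 6 + 1 + 1 = 18
C→A→G→I→B: 9 + 1 + 6 + 8 = 24
C→B: 8
Best route has total 4.

4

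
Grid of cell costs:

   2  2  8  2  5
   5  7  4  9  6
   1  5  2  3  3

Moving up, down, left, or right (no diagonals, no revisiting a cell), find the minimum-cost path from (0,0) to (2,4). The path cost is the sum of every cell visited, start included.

Best path: r0c0 -> r1c0 -> r2c0 -> r2c1 -> r2c2 -> r2c3 -> r2c4
Cost: 2 + 5 + 1 + 5 + 2 + 3 + 3 = 21

21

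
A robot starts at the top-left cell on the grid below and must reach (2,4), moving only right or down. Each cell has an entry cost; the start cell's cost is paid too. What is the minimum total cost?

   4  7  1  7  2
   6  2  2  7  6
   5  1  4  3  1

21

Best path: [0,0]→[1,0]→[1,1]→[2,1]→[2,2]→[2,3]→[2,4]
Cost: 4 + 6 + 2 + 1 + 4 + 3 + 1 = 21
(Top row then right column would cost 28.)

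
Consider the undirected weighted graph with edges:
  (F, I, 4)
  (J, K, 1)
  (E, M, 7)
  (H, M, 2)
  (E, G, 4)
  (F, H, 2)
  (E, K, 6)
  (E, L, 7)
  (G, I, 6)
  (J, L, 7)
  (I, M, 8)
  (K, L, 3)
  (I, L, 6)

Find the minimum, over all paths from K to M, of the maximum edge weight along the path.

Some routes from K to M:
K → J → L → I → G → E → M: max(1, 7, 6, 6, 4, 7) = 7
K → E → L → I → F → H → M: max(6, 7, 6, 4, 2, 2) = 7
K → E → M: max(6, 7) = 7
K → L → I → F → H → M: max(3, 6, 4, 2, 2) = 6
K → E → G → I → F → H → M: max(6, 4, 6, 4, 2, 2) = 6
Smallest bottleneck: 6.

6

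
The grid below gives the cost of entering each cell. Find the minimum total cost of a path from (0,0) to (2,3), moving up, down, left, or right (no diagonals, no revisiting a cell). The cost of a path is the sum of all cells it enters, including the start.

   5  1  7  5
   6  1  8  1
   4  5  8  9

25

Best path: r0c0 → r0c1 → r1c1 → r1c2 → r1c3 → r2c3
Cost: 5 + 1 + 1 + 8 + 1 + 9 = 25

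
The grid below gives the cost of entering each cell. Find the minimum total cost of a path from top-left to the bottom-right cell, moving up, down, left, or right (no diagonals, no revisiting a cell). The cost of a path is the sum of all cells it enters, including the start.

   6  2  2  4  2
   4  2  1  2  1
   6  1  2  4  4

18

One optimal route is r0c0 r0c1 r0c2 r1c2 r1c3 r1c4 r2c4.
Its cost is 6 + 2 + 2 + 1 + 2 + 1 + 4 = 18.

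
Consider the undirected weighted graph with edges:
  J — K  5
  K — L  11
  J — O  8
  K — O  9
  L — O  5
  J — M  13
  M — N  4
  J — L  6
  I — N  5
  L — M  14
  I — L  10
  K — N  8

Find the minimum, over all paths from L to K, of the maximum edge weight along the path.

Some routes from L to K:
L → O → K: max(5, 9) = 9
L → J → K: max(6, 5) = 6
L → O → J → K: max(5, 8, 5) = 8
L → J → O → K: max(6, 8, 9) = 9
The minimum achievable maximum is 6.

6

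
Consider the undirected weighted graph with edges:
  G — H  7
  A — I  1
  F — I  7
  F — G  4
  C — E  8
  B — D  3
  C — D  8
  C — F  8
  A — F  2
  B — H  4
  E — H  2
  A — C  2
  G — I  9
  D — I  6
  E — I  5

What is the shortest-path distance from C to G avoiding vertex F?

Comparing a few candidate routes:
C → E → H → G: 8 + 2 + 7 = 17
C → A → I → E → H → G: 2 + 1 + 5 + 2 + 7 = 17
C → A → I → G: 2 + 1 + 9 = 12
C → E → I → G: 8 + 5 + 9 = 22
C → D → B → H → G: 8 + 3 + 4 + 7 = 22
Shortest: 12.

12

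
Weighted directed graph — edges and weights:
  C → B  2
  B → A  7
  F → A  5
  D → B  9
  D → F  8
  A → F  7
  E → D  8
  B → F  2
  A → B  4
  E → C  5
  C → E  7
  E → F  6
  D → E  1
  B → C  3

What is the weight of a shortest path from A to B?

4

Paths from A to B:
A - B: 4
Shortest: 4.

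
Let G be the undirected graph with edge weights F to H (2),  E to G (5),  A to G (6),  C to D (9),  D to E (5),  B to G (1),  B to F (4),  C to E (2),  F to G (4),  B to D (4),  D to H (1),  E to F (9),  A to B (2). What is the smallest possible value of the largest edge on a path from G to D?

4

Checking several routes:
G→F→B→D: max(4, 4, 4) = 4
G→F→H→D: max(4, 2, 1) = 4
G→B→D: max(1, 4) = 4
Smallest bottleneck: 4.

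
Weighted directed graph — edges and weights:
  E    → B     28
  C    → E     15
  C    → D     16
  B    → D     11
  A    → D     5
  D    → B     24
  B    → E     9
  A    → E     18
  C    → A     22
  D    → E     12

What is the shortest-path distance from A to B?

29

Candidate routes:
A - D - B: 5 + 24 = 29
A - D - E - B: 5 + 12 + 28 = 45
A - E - B: 18 + 28 = 46
The minimum is 29.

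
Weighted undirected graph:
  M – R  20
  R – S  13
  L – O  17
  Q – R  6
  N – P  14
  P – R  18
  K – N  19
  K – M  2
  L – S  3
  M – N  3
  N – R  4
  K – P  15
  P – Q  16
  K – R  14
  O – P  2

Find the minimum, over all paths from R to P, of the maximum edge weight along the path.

14

A few of the R→P routes:
R -> K -> P: max(14, 15) = 15
R -> K -> M -> N -> P: max(14, 2, 3, 14) = 14
R -> N -> M -> K -> P: max(4, 3, 2, 15) = 15
R -> N -> P: max(4, 14) = 14
Best route has worst link 14.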